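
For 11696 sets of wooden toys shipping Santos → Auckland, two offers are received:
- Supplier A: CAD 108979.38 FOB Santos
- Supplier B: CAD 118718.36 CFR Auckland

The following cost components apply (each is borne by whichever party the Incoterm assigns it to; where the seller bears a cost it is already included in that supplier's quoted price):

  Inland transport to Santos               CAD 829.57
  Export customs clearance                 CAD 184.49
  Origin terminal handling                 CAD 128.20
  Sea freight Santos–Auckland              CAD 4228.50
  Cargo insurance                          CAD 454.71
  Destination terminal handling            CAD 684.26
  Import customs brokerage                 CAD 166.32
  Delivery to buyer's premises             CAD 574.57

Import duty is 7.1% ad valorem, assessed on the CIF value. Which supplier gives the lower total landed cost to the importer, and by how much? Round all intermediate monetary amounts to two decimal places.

Supplier A is cheaper by CAD 5901.73

Supplier A (FOB):
CIF value = FOB price + freight + insurance = 108979.38 + 4228.50 + 454.71 = 113662.59
Import duty = 113662.59 × 7.1% = 8070.04
Buyer bears (A): 4228.50 + 454.71 + 684.26 + 166.32 + 574.57 = 6108.36
Landed cost (A) = invoice 108979.38 + 6108.36 + duty 8070.04 = 123157.78
Supplier B (CFR):
CIF value = CFR price + insurance = 118718.36 + 454.71 = 119173.07
Import duty = 119173.07 × 7.1% = 8461.29
Buyer bears (B): 454.71 + 684.26 + 166.32 + 574.57 = 1879.86
Landed cost (B) = invoice 118718.36 + 1879.86 + duty 8461.29 = 129059.51
Difference = |123157.78 − 129059.51| = 5901.73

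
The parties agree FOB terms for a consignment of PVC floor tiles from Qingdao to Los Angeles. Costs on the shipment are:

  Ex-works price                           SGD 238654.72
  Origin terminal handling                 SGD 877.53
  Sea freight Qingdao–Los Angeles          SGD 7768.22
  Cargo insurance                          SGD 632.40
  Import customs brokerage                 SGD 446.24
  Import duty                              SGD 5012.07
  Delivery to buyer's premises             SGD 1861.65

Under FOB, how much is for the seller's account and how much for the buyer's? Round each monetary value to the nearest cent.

FOB: the seller bears costs until goods are on board at the origin port; the buyer bears freight, insurance and all costs thereafter.
Seller's account: goods 238654.72 + origin terminal 877.53 = 239532.25
Buyer's account: freight 7768.22 + insurance 632.40 + brokerage 446.24 + duty 5012.07 + delivery 1861.65 = 15720.58

Seller: SGD 239532.25; buyer: SGD 15720.58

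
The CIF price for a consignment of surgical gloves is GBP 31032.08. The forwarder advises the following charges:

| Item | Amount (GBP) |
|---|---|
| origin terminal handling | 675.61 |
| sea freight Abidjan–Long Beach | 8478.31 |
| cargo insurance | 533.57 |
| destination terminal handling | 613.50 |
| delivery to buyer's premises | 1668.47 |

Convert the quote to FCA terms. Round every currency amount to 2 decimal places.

FCA price: GBP 21344.59

Not relevant to the conversion: destination terminal, delivery — on the buyer under both terms; not part of either seller's price.
From CIF to FCA, the seller no longer bears: origin terminal, freight, insurance.
FCA price = 31032.08 − 675.61 − 8478.31 − 533.57 = 21344.59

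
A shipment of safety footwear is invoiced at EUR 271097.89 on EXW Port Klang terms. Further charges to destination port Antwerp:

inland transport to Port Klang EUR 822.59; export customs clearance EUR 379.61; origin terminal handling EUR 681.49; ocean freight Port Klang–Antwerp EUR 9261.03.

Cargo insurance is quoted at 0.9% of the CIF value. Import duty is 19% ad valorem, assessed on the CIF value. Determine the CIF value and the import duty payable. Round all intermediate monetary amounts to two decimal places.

Let C be the CIF value. C = EXW price + pre-shipment costs + freight + 0.9% × C
C − 0.9% × C = 271097.89 + 822.59 + 379.61 + 681.49 + 9261.03
0.991 × C = 282242.61
C = 282242.61 / 0.991 = 284805.86
Insurance premium = 0.9% × 284805.86 = 2563.25
Import duty = 284805.86 × 19% = 54113.11

CIF value: EUR 284805.86; import duty: EUR 54113.11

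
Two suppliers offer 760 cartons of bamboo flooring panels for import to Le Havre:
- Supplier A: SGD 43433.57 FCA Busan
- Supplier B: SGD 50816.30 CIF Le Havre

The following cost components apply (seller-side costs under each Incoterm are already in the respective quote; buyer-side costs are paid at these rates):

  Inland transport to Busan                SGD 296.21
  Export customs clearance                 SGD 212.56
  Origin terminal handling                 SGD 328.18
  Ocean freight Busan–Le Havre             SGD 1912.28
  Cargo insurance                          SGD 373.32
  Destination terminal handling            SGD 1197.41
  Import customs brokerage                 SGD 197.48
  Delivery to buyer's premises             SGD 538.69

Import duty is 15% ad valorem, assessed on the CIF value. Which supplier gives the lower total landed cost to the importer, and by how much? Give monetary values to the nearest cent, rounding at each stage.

Supplier A is cheaper by SGD 5484.30

Supplier A (FCA):
CIF value = FCA price + origin terminal + freight + insurance = 43433.57 + 328.18 + 1912.28 + 373.32 = 46047.35
Import duty = 46047.35 × 15% = 6907.10
Buyer bears (A): 328.18 + 1912.28 + 373.32 + 1197.41 + 197.48 + 538.69 = 4547.36
Landed cost (A) = invoice 43433.57 + 4547.36 + duty 6907.10 = 54888.03
Supplier B (CIF):
The CIF price already equals the CIF value: 50816.30
Import duty = 50816.30 × 15% = 7622.45
Buyer bears (B): 1197.41 + 197.48 + 538.69 = 1933.58
Landed cost (B) = invoice 50816.30 + 1933.58 + duty 7622.45 = 60372.33
Difference = |54888.03 − 60372.33| = 5484.30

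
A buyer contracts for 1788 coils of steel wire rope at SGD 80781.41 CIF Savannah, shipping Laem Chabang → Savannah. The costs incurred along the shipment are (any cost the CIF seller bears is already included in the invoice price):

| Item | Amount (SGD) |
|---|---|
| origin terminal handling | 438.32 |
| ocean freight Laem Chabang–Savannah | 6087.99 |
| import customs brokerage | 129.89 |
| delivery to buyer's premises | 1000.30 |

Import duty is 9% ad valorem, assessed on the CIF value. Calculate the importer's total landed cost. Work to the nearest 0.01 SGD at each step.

Total landed cost: SGD 89181.93

CIF: the seller pays costs through ocean freight and marine insurance to the destination port.
Already in the invoice (seller's account under CIF): origin terminal, freight — exclude.
The CIF price already equals the CIF value: 80781.41
Import duty = 80781.41 × 9% = 7270.33
Buyer bears: brokerage 129.89 + delivery 1000.30 + duty 7270.33 = 8400.52
Landed cost = invoice 80781.41 + 8400.52 = 89181.93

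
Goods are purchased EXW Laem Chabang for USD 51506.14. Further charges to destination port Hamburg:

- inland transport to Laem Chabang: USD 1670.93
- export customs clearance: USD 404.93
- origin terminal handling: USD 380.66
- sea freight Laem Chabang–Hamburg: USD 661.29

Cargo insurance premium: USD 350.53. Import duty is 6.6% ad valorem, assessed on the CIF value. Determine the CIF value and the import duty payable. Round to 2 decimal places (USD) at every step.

CIF = EXW price + pre-shipment costs + freight + insurance
CIF = 51506.14 + 1670.93 + 404.93 + 380.66 + 661.29 + 350.53 = 54974.48
Import duty = 54974.48 × 6.6% = 3628.32

CIF value: USD 54974.48; import duty: USD 3628.32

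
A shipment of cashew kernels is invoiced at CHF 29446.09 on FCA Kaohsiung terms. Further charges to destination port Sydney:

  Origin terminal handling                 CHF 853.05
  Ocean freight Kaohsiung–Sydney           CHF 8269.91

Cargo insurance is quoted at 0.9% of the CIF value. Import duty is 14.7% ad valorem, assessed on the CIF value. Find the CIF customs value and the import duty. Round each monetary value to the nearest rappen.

CIF value: CHF 38919.32; import duty: CHF 5721.14

Let C be the CIF value. C = FCA price + pre-shipment costs + freight + 0.9% × C
C − 0.9% × C = 29446.09 + 853.05 + 8269.91
0.991 × C = 38569.05
C = 38569.05 / 0.991 = 38919.32
Insurance premium = 0.9% × 38919.32 = 350.27
Import duty = 38919.32 × 14.7% = 5721.14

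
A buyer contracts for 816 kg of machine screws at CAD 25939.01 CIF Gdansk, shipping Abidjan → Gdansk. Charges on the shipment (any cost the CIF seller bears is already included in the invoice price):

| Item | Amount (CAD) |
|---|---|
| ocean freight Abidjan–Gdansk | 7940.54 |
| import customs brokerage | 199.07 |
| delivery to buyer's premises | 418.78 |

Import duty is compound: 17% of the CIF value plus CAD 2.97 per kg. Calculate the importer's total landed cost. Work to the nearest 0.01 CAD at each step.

Total landed cost: CAD 33390.01

CIF: the seller pays costs through ocean freight and marine insurance to the destination port.
Already in the invoice (seller's account under CIF): freight — exclude.
The CIF price already equals the CIF value: 25939.01
Ad valorem component: 25939.01 × 17% = 4409.63
Specific component: 816 × 2.97 = 2423.52
Import duty = 4409.63 + 2423.52 = 6833.15
Buyer bears: brokerage 199.07 + delivery 418.78 + duty 6833.15 = 7451.00
Landed cost = invoice 25939.01 + 7451.00 = 33390.01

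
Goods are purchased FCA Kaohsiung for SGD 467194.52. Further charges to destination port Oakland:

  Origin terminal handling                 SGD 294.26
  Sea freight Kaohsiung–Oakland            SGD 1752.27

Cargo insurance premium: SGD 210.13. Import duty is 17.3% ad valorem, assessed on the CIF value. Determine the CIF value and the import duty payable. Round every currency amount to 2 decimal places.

CIF = FCA price + pre-shipment costs + freight + insurance
CIF = 467194.52 + 294.26 + 1752.27 + 210.13 = 469451.18
Import duty = 469451.18 × 17.3% = 81215.05

CIF value: SGD 469451.18; import duty: SGD 81215.05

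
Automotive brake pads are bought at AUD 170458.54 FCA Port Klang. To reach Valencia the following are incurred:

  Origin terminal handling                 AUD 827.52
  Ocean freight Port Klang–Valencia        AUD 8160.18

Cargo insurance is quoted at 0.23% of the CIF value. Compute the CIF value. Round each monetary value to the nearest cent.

CIF value: AUD 179859.92

Let C be the CIF value. C = FCA price + pre-shipment costs + freight + 0.23% × C
C − 0.23% × C = 170458.54 + 827.52 + 8160.18
0.9977 × C = 179446.24
C = 179446.24 / 0.9977 = 179859.92
Insurance premium = 0.23% × 179859.92 = 413.68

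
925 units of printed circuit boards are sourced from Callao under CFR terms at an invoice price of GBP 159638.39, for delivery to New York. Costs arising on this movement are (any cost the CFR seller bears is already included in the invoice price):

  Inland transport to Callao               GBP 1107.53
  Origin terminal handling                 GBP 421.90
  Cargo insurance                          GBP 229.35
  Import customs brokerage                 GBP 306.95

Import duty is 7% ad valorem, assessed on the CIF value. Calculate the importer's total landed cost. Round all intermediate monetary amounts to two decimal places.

CFR: the seller pays costs through ocean freight to the destination port, but not insurance.
Already in the invoice (seller's account under CFR): inland to port, origin terminal — exclude.
CIF value = CFR price + insurance = 159638.39 + 229.35 = 159867.74
Import duty = 159867.74 × 7% = 11190.74
Buyer bears: insurance 229.35 + brokerage 306.95 + duty 11190.74 = 11727.04
Landed cost = invoice 159638.39 + 11727.04 = 171365.43

Total landed cost: GBP 171365.43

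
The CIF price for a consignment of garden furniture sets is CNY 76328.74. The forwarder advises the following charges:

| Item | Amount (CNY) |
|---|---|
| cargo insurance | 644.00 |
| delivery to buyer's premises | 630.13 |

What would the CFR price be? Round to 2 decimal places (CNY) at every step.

CFR price: CNY 75684.74

Not relevant to the conversion: delivery — on the buyer under both terms; not part of either seller's price.
From CIF to CFR, the seller no longer bears: insurance.
CFR price = 76328.74 − 644.00 = 75684.74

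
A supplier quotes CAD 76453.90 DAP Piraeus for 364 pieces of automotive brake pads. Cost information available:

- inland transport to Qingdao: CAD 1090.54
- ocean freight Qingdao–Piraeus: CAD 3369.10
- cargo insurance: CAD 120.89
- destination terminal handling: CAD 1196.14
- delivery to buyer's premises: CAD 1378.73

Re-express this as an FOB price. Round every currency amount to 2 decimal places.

FOB price: CAD 70389.04

Not relevant to the conversion: inland to port — on the seller under both DAP and FOB; already in the DAP price and stays in the FOB price.
From DAP to FOB, the seller no longer bears: freight, insurance, destination terminal, delivery.
FOB price = 76453.90 − 3369.10 − 120.89 − 1196.14 − 1378.73 = 70389.04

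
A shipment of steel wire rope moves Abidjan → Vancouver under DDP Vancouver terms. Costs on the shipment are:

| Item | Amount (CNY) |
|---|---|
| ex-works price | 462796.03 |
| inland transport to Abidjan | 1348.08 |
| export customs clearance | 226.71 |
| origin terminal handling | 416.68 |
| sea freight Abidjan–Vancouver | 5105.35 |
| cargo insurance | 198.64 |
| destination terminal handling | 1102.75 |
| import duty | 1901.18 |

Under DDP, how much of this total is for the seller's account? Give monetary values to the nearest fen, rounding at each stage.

Seller's account: CNY 473095.42

DDP: the seller bears all costs including import duty.
Seller's account: goods 462796.03 + inland to port 1348.08 + export clearance 226.71 + origin terminal 416.68 + freight 5105.35 + insurance 198.64 + destination terminal 1102.75 + duty 1901.18 = 473095.42
Buyer's account: 0.00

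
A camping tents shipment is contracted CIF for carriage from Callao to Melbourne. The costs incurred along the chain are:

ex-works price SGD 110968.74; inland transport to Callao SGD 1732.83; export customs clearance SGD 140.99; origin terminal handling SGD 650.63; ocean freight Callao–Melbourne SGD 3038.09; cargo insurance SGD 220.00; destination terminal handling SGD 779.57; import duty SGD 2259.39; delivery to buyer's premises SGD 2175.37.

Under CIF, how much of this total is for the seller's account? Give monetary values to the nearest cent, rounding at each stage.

CIF: the seller pays costs through ocean freight and marine insurance to the destination port.
Seller's account: goods 110968.74 + inland to port 1732.83 + export clearance 140.99 + origin terminal 650.63 + freight 3038.09 + insurance 220.00 = 116751.28
Buyer's account: destination terminal 779.57 + duty 2259.39 + delivery 2175.37 = 5214.33

Seller's account: SGD 116751.28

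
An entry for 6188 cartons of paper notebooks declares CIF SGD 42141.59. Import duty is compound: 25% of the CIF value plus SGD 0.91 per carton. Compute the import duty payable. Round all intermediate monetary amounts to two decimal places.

Import duty: SGD 16166.48

Ad valorem component: 42141.59 × 25% = 10535.40
Specific component: 6188 × 0.91 = 5631.08
Import duty = 10535.40 + 5631.08 = 16166.48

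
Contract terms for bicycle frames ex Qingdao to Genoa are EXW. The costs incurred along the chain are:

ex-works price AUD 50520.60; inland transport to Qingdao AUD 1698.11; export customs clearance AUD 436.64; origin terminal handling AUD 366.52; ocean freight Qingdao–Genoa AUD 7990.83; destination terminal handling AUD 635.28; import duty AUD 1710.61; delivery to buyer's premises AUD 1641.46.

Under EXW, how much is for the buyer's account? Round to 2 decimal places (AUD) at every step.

Buyer's account: AUD 14479.45

EXW: the seller makes goods available at their premises; the buyer bears all onward costs.
Seller's account: goods 50520.60 = 50520.60
Buyer's account: inland to port 1698.11 + export clearance 436.64 + origin terminal 366.52 + freight 7990.83 + destination terminal 635.28 + duty 1710.61 + delivery 1641.46 = 14479.45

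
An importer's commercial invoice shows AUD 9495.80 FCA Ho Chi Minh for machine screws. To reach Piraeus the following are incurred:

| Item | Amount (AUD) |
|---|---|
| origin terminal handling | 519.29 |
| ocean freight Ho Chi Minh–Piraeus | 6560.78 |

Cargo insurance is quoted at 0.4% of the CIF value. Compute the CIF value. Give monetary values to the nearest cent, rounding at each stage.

Let C be the CIF value. C = FCA price + pre-shipment costs + freight + 0.4% × C
C − 0.4% × C = 9495.80 + 519.29 + 6560.78
0.996 × C = 16575.87
C = 16575.87 / 0.996 = 16642.44
Insurance premium = 0.4% × 16642.44 = 66.57

CIF value: AUD 16642.44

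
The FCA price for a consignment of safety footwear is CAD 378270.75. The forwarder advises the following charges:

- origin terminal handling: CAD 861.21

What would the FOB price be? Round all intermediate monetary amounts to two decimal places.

FOB price: CAD 379131.96

From FCA to FOB, the seller additionally bears: origin terminal.
FOB price = 378270.75 + 861.21 = 379131.96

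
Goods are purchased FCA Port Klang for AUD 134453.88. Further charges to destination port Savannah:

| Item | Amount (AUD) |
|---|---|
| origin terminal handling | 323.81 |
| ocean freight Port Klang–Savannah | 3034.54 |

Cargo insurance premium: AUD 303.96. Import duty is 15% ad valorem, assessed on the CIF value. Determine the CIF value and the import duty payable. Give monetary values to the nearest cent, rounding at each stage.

CIF value: AUD 138116.19; import duty: AUD 20717.43

CIF = FCA price + pre-shipment costs + freight + insurance
CIF = 134453.88 + 323.81 + 3034.54 + 303.96 = 138116.19
Import duty = 138116.19 × 15% = 20717.43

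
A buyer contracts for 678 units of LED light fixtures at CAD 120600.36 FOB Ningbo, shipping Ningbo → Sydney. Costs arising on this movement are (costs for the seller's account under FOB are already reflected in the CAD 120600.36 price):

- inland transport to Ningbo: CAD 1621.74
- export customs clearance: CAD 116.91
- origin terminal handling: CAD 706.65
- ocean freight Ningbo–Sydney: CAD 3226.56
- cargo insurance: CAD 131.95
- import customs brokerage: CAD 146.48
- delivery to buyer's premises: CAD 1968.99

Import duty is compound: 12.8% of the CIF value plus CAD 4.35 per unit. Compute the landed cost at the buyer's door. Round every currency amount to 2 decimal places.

FOB: the seller bears costs until goods are on board at the origin port; the buyer bears freight, insurance and all costs thereafter.
Already in the invoice (seller's account under FOB): inland to port, export clearance, origin terminal — exclude.
CIF value = FOB price + freight + insurance = 120600.36 + 3226.56 + 131.95 = 123958.87
Ad valorem component: 123958.87 × 12.8% = 15866.74
Specific component: 678 × 4.35 = 2949.30
Import duty = 15866.74 + 2949.30 = 18816.04
Buyer bears: freight 3226.56 + insurance 131.95 + brokerage 146.48 + delivery 1968.99 + duty 18816.04 = 24290.02
Landed cost = invoice 120600.36 + 24290.02 = 144890.38

Total landed cost: CAD 144890.38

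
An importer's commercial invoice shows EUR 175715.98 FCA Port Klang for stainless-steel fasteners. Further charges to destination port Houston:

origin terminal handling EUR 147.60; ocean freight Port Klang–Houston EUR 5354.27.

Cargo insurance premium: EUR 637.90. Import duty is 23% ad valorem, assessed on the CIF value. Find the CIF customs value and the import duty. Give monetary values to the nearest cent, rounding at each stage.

CIF value: EUR 181855.75; import duty: EUR 41826.82

CIF = FCA price + pre-shipment costs + freight + insurance
CIF = 175715.98 + 147.60 + 5354.27 + 637.90 = 181855.75
Import duty = 181855.75 × 23% = 41826.82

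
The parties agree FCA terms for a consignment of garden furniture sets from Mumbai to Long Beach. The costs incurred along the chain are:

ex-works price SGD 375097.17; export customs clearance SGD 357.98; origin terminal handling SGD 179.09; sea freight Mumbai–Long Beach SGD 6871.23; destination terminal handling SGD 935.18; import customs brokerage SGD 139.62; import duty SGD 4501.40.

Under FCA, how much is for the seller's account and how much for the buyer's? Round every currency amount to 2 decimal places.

Seller: SGD 375455.15; buyer: SGD 12626.52

FCA: the seller delivers export-cleared goods to the carrier; the buyer bears costs from that point.
Seller's account: goods 375097.17 + export clearance 357.98 = 375455.15
Buyer's account: origin terminal 179.09 + freight 6871.23 + destination terminal 935.18 + brokerage 139.62 + duty 4501.40 = 12626.52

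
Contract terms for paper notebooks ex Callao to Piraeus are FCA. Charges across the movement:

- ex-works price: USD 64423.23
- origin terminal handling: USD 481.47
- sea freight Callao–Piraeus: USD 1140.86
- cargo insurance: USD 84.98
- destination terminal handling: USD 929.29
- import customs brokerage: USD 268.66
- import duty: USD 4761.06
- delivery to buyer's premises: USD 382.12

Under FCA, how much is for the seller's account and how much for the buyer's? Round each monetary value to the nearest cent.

Seller: USD 64423.23; buyer: USD 8048.44

FCA: the seller delivers export-cleared goods to the carrier; the buyer bears costs from that point.
Seller's account: goods 64423.23 = 64423.23
Buyer's account: origin terminal 481.47 + freight 1140.86 + insurance 84.98 + destination terminal 929.29 + brokerage 268.66 + duty 4761.06 + delivery 382.12 = 8048.44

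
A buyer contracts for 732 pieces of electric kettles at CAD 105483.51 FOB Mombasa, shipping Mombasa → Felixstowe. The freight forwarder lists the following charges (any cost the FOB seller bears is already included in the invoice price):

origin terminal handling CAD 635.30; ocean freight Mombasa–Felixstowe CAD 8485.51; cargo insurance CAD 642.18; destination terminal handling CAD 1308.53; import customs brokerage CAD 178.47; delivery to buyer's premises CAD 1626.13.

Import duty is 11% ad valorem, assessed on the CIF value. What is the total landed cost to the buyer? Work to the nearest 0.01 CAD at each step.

Total landed cost: CAD 130331.56

FOB: the seller bears costs until goods are on board at the origin port; the buyer bears freight, insurance and all costs thereafter.
Already in the invoice (seller's account under FOB): origin terminal — exclude.
CIF value = FOB price + freight + insurance = 105483.51 + 8485.51 + 642.18 = 114611.20
Import duty = 114611.20 × 11% = 12607.23
Buyer bears: freight 8485.51 + insurance 642.18 + destination terminal 1308.53 + brokerage 178.47 + delivery 1626.13 + duty 12607.23 = 24848.05
Landed cost = invoice 105483.51 + 24848.05 = 130331.56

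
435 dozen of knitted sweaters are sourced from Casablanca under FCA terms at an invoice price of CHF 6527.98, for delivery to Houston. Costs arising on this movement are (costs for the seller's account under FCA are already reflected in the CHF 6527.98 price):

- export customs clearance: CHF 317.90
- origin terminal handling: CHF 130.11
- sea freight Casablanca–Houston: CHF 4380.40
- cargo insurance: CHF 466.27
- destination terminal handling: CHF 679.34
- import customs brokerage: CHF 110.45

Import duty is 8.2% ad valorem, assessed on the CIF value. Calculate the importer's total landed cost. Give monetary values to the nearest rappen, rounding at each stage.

Total landed cost: CHF 13237.94

FCA: the seller delivers export-cleared goods to the carrier; the buyer bears costs from that point.
Already in the invoice (seller's account under FCA): export clearance — exclude.
CIF value = FCA price + origin terminal + freight + insurance = 6527.98 + 130.11 + 4380.40 + 466.27 = 11504.76
Import duty = 11504.76 × 8.2% = 943.39
Buyer bears: origin terminal 130.11 + freight 4380.40 + insurance 466.27 + destination terminal 679.34 + brokerage 110.45 + duty 943.39 = 6709.96
Landed cost = invoice 6527.98 + 6709.96 = 13237.94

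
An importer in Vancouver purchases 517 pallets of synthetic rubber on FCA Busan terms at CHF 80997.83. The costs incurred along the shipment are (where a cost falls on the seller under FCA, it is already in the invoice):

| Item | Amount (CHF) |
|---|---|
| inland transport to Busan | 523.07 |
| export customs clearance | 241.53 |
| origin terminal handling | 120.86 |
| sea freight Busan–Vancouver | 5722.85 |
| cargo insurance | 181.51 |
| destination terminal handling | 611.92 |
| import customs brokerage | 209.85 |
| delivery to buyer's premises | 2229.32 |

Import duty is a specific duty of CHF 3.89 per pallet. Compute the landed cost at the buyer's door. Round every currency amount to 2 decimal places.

FCA: the seller delivers export-cleared goods to the carrier; the buyer bears costs from that point.
Already in the invoice (seller's account under FCA): inland to port, export clearance — exclude.
CIF value = FCA price + origin terminal + freight + insurance = 80997.83 + 120.86 + 5722.85 + 181.51 = 87023.05
Import duty = 517 × 3.89 = 2011.13
Buyer bears: origin terminal 120.86 + freight 5722.85 + insurance 181.51 + destination terminal 611.92 + brokerage 209.85 + delivery 2229.32 + duty 2011.13 = 11087.44
Landed cost = invoice 80997.83 + 11087.44 = 92085.27

Total landed cost: CHF 92085.27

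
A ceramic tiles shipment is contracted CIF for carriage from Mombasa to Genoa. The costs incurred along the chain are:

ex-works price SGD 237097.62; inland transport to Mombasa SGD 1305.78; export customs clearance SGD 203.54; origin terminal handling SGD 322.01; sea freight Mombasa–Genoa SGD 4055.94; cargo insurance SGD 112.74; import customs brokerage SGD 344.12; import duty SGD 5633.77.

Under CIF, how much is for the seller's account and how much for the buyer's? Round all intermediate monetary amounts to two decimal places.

Seller: SGD 243097.63; buyer: SGD 5977.89

CIF: the seller pays costs through ocean freight and marine insurance to the destination port.
Seller's account: goods 237097.62 + inland to port 1305.78 + export clearance 203.54 + origin terminal 322.01 + freight 4055.94 + insurance 112.74 = 243097.63
Buyer's account: brokerage 344.12 + duty 5633.77 = 5977.89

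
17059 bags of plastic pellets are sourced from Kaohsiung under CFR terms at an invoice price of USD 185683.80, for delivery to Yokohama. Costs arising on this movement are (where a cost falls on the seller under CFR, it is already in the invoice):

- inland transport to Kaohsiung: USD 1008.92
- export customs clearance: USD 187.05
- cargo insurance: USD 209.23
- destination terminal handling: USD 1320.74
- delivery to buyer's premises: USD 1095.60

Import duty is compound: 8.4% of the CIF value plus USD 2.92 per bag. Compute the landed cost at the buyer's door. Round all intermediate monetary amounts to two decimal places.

CFR: the seller pays costs through ocean freight to the destination port, but not insurance.
Already in the invoice (seller's account under CFR): inland to port, export clearance — exclude.
CIF value = CFR price + insurance = 185683.80 + 209.23 = 185893.03
Ad valorem component: 185893.03 × 8.4% = 15615.01
Specific component: 17059 × 2.92 = 49812.28
Import duty = 15615.01 + 49812.28 = 65427.29
Buyer bears: insurance 209.23 + destination terminal 1320.74 + delivery 1095.60 + duty 65427.29 = 68052.86
Landed cost = invoice 185683.80 + 68052.86 = 253736.66

Total landed cost: USD 253736.66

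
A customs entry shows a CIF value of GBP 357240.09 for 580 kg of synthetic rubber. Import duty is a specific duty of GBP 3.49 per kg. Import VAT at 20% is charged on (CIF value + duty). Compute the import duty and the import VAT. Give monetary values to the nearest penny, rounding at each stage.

Import duty: GBP 2024.20; import VAT: GBP 71852.86

Import duty = 580 × 3.49 = 2024.20
VAT base = CIF + duty = 357240.09 + 2024.20 = 359264.29
Import VAT = 359264.29 × 20% = 71852.86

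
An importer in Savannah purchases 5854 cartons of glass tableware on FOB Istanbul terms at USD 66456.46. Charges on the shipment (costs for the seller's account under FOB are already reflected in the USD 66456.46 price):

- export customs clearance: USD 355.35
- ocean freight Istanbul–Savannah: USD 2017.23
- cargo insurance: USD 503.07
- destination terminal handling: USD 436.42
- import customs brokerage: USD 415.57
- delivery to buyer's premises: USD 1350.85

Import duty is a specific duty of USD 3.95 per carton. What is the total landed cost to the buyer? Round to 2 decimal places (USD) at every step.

Total landed cost: USD 94302.90

FOB: the seller bears costs until goods are on board at the origin port; the buyer bears freight, insurance and all costs thereafter.
Already in the invoice (seller's account under FOB): export clearance — exclude.
CIF value = FOB price + freight + insurance = 66456.46 + 2017.23 + 503.07 = 68976.76
Import duty = 5854 × 3.95 = 23123.30
Buyer bears: freight 2017.23 + insurance 503.07 + destination terminal 436.42 + brokerage 415.57 + delivery 1350.85 + duty 23123.30 = 27846.44
Landed cost = invoice 66456.46 + 27846.44 = 94302.90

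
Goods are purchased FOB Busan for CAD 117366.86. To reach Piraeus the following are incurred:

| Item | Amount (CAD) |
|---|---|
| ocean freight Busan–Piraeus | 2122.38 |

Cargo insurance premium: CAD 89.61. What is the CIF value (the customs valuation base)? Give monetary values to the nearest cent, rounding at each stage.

CIF = FOB price + freight + insurance
CIF = 117366.86 + 2122.38 + 89.61 = 119578.85

CIF value: CAD 119578.85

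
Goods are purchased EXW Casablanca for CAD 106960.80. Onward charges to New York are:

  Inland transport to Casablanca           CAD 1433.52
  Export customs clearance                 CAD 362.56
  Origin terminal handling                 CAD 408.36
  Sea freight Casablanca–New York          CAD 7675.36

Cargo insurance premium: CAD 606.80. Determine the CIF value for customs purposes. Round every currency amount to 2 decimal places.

CIF = EXW price + pre-shipment costs + freight + insurance
CIF = 106960.80 + 1433.52 + 362.56 + 408.36 + 7675.36 + 606.80 = 117447.40

CIF value: CAD 117447.40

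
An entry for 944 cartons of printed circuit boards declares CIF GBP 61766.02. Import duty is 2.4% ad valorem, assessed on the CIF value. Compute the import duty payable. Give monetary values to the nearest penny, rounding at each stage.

Import duty = 61766.02 × 2.4% = 1482.38

Import duty: GBP 1482.38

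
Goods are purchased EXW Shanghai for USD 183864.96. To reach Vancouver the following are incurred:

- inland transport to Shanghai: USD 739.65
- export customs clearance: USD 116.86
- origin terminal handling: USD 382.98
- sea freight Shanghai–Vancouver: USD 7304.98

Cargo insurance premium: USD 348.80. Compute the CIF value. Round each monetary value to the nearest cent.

CIF value: USD 192758.23

CIF = EXW price + pre-shipment costs + freight + insurance
CIF = 183864.96 + 739.65 + 116.86 + 382.98 + 7304.98 + 348.80 = 192758.23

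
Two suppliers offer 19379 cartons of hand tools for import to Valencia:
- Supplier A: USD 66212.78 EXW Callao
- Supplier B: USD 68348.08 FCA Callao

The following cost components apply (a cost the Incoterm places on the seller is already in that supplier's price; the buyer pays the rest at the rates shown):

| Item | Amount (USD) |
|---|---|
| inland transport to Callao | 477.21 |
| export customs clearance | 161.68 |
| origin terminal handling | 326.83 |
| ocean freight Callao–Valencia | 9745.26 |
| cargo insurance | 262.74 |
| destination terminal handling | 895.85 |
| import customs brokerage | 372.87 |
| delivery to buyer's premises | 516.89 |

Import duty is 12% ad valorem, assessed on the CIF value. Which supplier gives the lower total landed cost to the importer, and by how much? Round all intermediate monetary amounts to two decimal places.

Supplier A is cheaper by USD 1675.98

Supplier A (EXW):
CIF value = EXW price + inland to port + export clearance + origin terminal + freight + insurance = 66212.78 + 477.21 + 161.68 + 326.83 + 9745.26 + 262.74 = 77186.50
Import duty = 77186.50 × 12% = 9262.38
Buyer bears (A): 477.21 + 161.68 + 326.83 + 9745.26 + 262.74 + 895.85 + 372.87 + 516.89 = 12759.33
Landed cost (A) = invoice 66212.78 + 12759.33 + duty 9262.38 = 88234.49
Supplier B (FCA):
CIF value = FCA price + origin terminal + freight + insurance = 68348.08 + 326.83 + 9745.26 + 262.74 = 78682.91
Import duty = 78682.91 × 12% = 9441.95
Buyer bears (B): 326.83 + 9745.26 + 262.74 + 895.85 + 372.87 + 516.89 = 12120.44
Landed cost (B) = invoice 68348.08 + 12120.44 + duty 9441.95 = 89910.47
Difference = |88234.49 − 89910.47| = 1675.98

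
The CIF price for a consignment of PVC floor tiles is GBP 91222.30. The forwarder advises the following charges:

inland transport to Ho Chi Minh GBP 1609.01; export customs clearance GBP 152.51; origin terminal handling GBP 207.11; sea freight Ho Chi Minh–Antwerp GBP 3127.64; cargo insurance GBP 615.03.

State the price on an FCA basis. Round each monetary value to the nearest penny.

Not relevant to the conversion: inland to port, export clearance — on the seller under both CIF and FCA; already in the CIF price and stays in the FCA price.
From CIF to FCA, the seller no longer bears: origin terminal, freight, insurance.
FCA price = 91222.30 − 207.11 − 3127.64 − 615.03 = 87272.52

FCA price: GBP 87272.52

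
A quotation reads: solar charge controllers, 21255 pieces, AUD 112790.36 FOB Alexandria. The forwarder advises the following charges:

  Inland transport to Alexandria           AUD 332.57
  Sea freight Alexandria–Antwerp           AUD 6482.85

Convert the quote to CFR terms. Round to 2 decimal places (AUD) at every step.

CFR price: AUD 119273.21

Not relevant to the conversion: inland to port — on the seller under both FOB and CFR; already in the FOB price and stays in the CFR price.
From FOB to CFR, the seller additionally bears: freight.
CFR price = 112790.36 + 6482.85 = 119273.21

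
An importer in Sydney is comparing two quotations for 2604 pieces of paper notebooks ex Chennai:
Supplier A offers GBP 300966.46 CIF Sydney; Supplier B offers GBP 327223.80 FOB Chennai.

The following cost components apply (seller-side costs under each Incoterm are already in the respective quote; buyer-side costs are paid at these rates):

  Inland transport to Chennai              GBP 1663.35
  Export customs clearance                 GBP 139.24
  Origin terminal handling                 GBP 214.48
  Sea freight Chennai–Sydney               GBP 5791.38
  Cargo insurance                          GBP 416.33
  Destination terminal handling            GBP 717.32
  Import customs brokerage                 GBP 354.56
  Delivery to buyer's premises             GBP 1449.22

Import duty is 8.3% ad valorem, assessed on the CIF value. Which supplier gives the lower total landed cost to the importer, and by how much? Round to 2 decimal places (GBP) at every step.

Supplier A (CIF):
The CIF price already equals the CIF value: 300966.46
Import duty = 300966.46 × 8.3% = 24980.22
Buyer bears (A): 717.32 + 354.56 + 1449.22 = 2521.10
Landed cost (A) = invoice 300966.46 + 2521.10 + duty 24980.22 = 328467.78
Supplier B (FOB):
CIF value = FOB price + freight + insurance = 327223.80 + 5791.38 + 416.33 = 333431.51
Import duty = 333431.51 × 8.3% = 27674.82
Buyer bears (B): 5791.38 + 416.33 + 717.32 + 354.56 + 1449.22 = 8728.81
Landed cost (B) = invoice 327223.80 + 8728.81 + duty 27674.82 = 363627.43
Difference = |328467.78 − 363627.43| = 35159.65

Supplier A is cheaper by GBP 35159.65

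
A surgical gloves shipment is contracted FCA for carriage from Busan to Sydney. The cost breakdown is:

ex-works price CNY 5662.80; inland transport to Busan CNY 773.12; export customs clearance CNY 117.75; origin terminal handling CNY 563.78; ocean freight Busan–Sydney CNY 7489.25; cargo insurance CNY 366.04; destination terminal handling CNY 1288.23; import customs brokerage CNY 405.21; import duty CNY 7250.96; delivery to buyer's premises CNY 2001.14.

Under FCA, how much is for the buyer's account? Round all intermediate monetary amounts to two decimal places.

Buyer's account: CNY 19364.61

FCA: the seller delivers export-cleared goods to the carrier; the buyer bears costs from that point.
Seller's account: goods 5662.80 + inland to port 773.12 + export clearance 117.75 = 6553.67
Buyer's account: origin terminal 563.78 + freight 7489.25 + insurance 366.04 + destination terminal 1288.23 + brokerage 405.21 + duty 7250.96 + delivery 2001.14 = 19364.61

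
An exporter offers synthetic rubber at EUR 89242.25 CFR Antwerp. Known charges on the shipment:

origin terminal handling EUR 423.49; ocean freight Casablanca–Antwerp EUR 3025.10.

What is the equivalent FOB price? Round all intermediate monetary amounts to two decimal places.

Not relevant to the conversion: origin terminal — on the seller under both CFR and FOB; already in the CFR price and stays in the FOB price.
From CFR to FOB, the seller no longer bears: freight.
FOB price = 89242.25 − 3025.10 = 86217.15

FOB price: EUR 86217.15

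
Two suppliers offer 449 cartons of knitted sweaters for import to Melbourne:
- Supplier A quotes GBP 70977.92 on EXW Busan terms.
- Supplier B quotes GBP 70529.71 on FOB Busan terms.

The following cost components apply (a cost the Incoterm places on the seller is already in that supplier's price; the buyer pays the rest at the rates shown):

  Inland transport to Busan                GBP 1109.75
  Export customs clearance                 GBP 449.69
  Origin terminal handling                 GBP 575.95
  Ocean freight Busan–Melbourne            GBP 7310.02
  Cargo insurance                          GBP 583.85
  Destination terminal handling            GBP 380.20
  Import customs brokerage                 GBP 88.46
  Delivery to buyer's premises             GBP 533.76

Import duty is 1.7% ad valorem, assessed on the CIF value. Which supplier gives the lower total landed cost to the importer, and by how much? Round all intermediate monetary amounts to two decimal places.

Supplier A (EXW):
CIF value = EXW price + inland to port + export clearance + origin terminal + freight + insurance = 70977.92 + 1109.75 + 449.69 + 575.95 + 7310.02 + 583.85 = 81007.18
Import duty = 81007.18 × 1.7% = 1377.12
Buyer bears (A): 1109.75 + 449.69 + 575.95 + 7310.02 + 583.85 + 380.20 + 88.46 + 533.76 = 11031.68
Landed cost (A) = invoice 70977.92 + 11031.68 + duty 1377.12 = 83386.72
Supplier B (FOB):
CIF value = FOB price + freight + insurance = 70529.71 + 7310.02 + 583.85 = 78423.58
Import duty = 78423.58 × 1.7% = 1333.20
Buyer bears (B): 7310.02 + 583.85 + 380.20 + 88.46 + 533.76 = 8896.29
Landed cost (B) = invoice 70529.71 + 8896.29 + duty 1333.20 = 80759.20
Difference = |83386.72 − 80759.20| = 2627.52

Supplier B is cheaper by GBP 2627.52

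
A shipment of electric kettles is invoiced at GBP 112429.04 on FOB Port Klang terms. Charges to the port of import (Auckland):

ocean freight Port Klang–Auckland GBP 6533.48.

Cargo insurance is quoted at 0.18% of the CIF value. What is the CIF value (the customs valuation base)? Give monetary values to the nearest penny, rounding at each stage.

Let C be the CIF value. C = FOB price + freight + 0.18% × C
C − 0.18% × C = 112429.04 + 6533.48
0.9982 × C = 118962.52
C = 118962.52 / 0.9982 = 119177.04
Insurance premium = 0.18% × 119177.04 = 214.52

CIF value: GBP 119177.04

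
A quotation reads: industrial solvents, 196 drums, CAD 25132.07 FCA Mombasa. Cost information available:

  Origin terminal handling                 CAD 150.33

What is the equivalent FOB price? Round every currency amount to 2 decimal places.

From FCA to FOB, the seller additionally bears: origin terminal.
FOB price = 25132.07 + 150.33 = 25282.40

FOB price: CAD 25282.40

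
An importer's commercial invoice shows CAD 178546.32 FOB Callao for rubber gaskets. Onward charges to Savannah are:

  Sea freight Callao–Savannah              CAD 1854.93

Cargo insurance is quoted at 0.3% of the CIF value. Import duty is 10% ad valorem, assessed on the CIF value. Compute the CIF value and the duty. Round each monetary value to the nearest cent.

Let C be the CIF value. C = FOB price + freight + 0.3% × C
C − 0.3% × C = 178546.32 + 1854.93
0.997 × C = 180401.25
C = 180401.25 / 0.997 = 180944.08
Insurance premium = 0.3% × 180944.08 = 542.83
Import duty = 180944.08 × 10% = 18094.41

CIF value: CAD 180944.08; import duty: CAD 18094.41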